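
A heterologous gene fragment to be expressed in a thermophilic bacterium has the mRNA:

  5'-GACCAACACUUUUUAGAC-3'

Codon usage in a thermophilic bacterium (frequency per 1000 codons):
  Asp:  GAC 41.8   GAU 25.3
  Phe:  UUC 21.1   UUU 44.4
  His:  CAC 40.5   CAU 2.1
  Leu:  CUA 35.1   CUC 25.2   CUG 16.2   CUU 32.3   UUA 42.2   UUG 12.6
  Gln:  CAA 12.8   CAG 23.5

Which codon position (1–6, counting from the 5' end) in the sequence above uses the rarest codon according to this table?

2

Codon 1 GAC (Asp): 41.8 per 1000.
Codon 2 CAA (Gln): 12.8 per 1000.
Codon 3 CAC (His): 40.5 per 1000.
Codon 4 UUU (Phe): 44.4 per 1000.
Codon 5 UUA (Leu): 42.2 per 1000.
Codon 6 GAC (Asp): 41.8 per 1000.
Lowest frequency is 12.8 at codon 2.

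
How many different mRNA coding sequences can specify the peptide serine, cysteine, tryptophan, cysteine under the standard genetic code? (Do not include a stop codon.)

Ser: 6 codons.
Cys: 2 codons.
Trp: 1 codon.
Cys: 2 codons.
6 × 2 × 1 × 2 = 24.

24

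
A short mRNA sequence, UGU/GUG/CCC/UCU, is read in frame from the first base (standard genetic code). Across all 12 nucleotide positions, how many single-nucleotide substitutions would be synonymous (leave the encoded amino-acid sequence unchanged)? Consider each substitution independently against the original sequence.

Codon 1 (UGU, Cys): 1 synonymous substitution.
Codon 2 (GUG, Val): 3 synonymous substitutions.
Codon 3 (CCC, Pro): 3 synonymous substitutions.
Codon 4 (UCU, Ser): 3 synonymous substitutions.
Total: 1 + 3 + 3 + 3 = 10.

10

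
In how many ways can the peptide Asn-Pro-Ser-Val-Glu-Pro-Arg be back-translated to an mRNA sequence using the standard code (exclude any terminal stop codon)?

Asn: 2 codons.
Pro: 4 codons.
Ser: 6 codons.
Val: 4 codons.
Glu: 2 codons.
Pro: 4 codons.
Arg: 6 codons.
2 × 4 × 6 × 4 × 2 × 4 × 6 = 9216.

9216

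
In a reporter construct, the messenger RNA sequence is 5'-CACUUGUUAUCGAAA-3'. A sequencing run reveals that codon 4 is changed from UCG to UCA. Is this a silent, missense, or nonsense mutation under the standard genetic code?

silent

Position 12 falls in codon 4: UCG → Ser.
After the substitution the codon is UCA → Ser.
Both encode Ser, so the change is synonymous.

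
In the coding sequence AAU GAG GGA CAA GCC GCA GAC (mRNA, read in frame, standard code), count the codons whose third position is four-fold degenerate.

3

Codon 1 AAU (Asn): third position 2-fold.
Codon 2 GAG (Glu): third position 2-fold.
Codon 3 GGA (Gly): third position 4-fold.
Codon 4 CAA (Gln): third position 2-fold.
Codon 5 GCC (Ala): third position 4-fold.
Codon 6 GCA (Ala): third position 4-fold.
Codon 7 GAC (Asp): third position 2-fold.
Four-fold degenerate third positions: 3.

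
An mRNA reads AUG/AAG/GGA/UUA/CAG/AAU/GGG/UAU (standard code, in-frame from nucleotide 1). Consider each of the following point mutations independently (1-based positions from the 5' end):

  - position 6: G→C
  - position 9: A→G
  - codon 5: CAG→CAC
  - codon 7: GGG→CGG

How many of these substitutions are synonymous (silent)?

1

Codon 2: AAG (Lys) → AAC (Asn) — missense.
Codon 3: GGA (Gly) → GGG (Gly) — synonymous.
Codon 5: CAG (Gln) → CAC (His) — missense.
Codon 7: GGG (Gly) → CGG (Arg) — missense.
Synonymous: 1 of 4.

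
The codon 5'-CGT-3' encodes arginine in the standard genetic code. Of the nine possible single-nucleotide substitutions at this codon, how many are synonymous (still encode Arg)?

Position 1: none → 0 synonymous.
Position 2: none → 0 synonymous.
Position 3: CGC, CGA, CGG → 3 synonymous.
Total: 0 + 0 + 3 = 3.

3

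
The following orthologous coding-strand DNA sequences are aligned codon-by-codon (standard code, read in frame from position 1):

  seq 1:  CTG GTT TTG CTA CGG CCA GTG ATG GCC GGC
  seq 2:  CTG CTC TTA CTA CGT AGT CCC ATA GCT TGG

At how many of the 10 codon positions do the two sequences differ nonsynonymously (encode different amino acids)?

Codon 1: CTG Leu / CTG Leu — identical.
Codon 2: GTT Val / CTC Leu — nonsynonymous.
Codon 3: TTG Leu / TTA Leu — synonymous.
Codon 4: CTA Leu / CTA Leu — identical.
Codon 5: CGG Arg / CGT Arg — synonymous.
Codon 6: CCA Pro / AGT Ser — nonsynonymous.
Codon 7: GTG Val / CCC Pro — nonsynonymous.
Codon 8: ATG Met / ATA Ile — nonsynonymous.
Codon 9: GCC Ala / GCT Ala — synonymous.
Codon 10: GGC Gly / TGG Trp — nonsynonymous.
Nonsynonymous differences: 5.

5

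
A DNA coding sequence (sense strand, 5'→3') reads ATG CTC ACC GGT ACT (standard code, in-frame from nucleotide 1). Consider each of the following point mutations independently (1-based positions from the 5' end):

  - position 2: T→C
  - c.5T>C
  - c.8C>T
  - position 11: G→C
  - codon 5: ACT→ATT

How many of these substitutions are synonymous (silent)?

Codon 1: ATG (Met) → ACG (Thr) — missense.
Codon 2: CTC (Leu) → CCC (Pro) — missense.
Codon 3: ACC (Thr) → ATC (Ile) — missense.
Codon 4: GGT (Gly) → GCT (Ala) — missense.
Codon 5: ACT (Thr) → ATT (Ile) — missense.
Synonymous: 0 of 5.

0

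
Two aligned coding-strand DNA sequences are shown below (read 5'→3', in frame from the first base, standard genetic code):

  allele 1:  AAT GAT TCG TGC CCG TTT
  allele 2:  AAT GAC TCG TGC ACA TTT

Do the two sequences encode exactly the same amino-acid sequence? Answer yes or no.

Codon 1: AAT Asn / AAT Asn — identical.
Codon 2: GAT Asp / GAC Asp — synonymous.
Codon 3: TCG Ser / TCG Ser — identical.
Codon 4: TGC Cys / TGC Cys — identical.
Codon 5: CCG Pro / ACA Thr — nonsynonymous.
Codon 6: TTT Phe / TTT Phe — identical.
Nonsynonymous differences: 1 → different protein.

no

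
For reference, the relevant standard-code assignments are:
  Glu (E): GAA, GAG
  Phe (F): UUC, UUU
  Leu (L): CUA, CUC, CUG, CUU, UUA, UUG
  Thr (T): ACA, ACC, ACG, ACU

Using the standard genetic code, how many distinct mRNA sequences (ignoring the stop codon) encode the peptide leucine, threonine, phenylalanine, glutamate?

Leu: 6 codons.
Thr: 4 codons.
Phe: 2 codons.
Glu: 2 codons.
6 × 4 × 2 × 2 = 96.

96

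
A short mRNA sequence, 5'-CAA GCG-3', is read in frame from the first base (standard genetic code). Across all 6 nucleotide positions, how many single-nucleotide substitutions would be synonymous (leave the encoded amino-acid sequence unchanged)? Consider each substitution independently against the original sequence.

Codon 1 (CAA, Gln): 1 synonymous substitution.
Codon 2 (GCG, Ala): 3 synonymous substitutions.
Total: 1 + 3 = 4.

4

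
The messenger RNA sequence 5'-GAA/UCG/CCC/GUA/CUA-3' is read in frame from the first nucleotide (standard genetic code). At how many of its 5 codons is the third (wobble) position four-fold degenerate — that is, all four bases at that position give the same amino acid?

4

Codon 1 GAA (Glu): third position 2-fold.
Codon 2 UCG (Ser): third position 4-fold.
Codon 3 CCC (Pro): third position 4-fold.
Codon 4 GUA (Val): third position 4-fold.
Codon 5 CUA (Leu): third position 4-fold.
Four-fold degenerate third positions: 4.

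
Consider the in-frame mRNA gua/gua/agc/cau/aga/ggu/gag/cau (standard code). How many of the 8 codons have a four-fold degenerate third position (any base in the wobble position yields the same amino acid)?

3

Codon 1 GUA (Val): third position 4-fold.
Codon 2 GUA (Val): third position 4-fold.
Codon 3 AGC (Ser): third position 2-fold.
Codon 4 CAU (His): third position 2-fold.
Codon 5 AGA (Arg): third position 2-fold.
Codon 6 GGU (Gly): third position 4-fold.
Codon 7 GAG (Glu): third position 2-fold.
Codon 8 CAU (His): third position 2-fold.
Four-fold degenerate third positions: 3.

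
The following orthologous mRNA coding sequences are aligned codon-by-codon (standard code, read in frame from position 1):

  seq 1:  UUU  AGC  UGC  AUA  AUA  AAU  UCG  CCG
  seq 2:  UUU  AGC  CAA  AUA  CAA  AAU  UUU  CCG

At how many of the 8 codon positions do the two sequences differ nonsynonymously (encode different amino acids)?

Codon 1: UUU Phe / UUU Phe — identical.
Codon 2: AGC Ser / AGC Ser — identical.
Codon 3: UGC Cys / CAA Gln — nonsynonymous.
Codon 4: AUA Ile / AUA Ile — identical.
Codon 5: AUA Ile / CAA Gln — nonsynonymous.
Codon 6: AAU Asn / AAU Asn — identical.
Codon 7: UCG Ser / UUU Phe — nonsynonymous.
Codon 8: CCG Pro / CCG Pro — identical.
Nonsynonymous differences: 3.

3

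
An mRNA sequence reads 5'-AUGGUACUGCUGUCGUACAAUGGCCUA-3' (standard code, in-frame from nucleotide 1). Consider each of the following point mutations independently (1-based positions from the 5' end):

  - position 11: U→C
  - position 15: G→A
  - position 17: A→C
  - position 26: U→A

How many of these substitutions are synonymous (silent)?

1

Codon 4: CUG (Leu) → CCG (Pro) — missense.
Codon 5: UCG (Ser) → UCA (Ser) — synonymous.
Codon 6: UAC (Tyr) → UCC (Ser) — missense.
Codon 9: CUA (Leu) → CAA (Gln) — missense.
Synonymous: 1 of 4.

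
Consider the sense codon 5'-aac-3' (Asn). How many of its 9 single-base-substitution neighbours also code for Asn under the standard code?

1

Position 1: none → 0 synonymous.
Position 2: none → 0 synonymous.
Position 3: AAT → 1 synonymous.
Total: 0 + 0 + 1 = 1.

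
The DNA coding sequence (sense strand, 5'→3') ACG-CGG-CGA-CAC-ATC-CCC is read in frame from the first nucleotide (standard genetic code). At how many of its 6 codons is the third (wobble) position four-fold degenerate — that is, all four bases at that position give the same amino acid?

4

Codon 1 ACG (Thr): third position 4-fold.
Codon 2 CGG (Arg): third position 4-fold.
Codon 3 CGA (Arg): third position 4-fold.
Codon 4 CAC (His): third position 2-fold.
Codon 5 ATC (Ile): third position 3-fold.
Codon 6 CCC (Pro): third position 4-fold.
Four-fold degenerate third positions: 4.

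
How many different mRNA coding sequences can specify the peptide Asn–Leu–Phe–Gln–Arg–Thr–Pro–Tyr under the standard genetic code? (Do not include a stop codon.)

9216

Asn: 2 codons.
Leu: 6 codons.
Phe: 2 codons.
Gln: 2 codons.
Arg: 6 codons.
Thr: 4 codons.
Pro: 4 codons.
Tyr: 2 codons.
2 × 6 × 2 × 2 × 6 × 4 × 4 × 2 = 9216.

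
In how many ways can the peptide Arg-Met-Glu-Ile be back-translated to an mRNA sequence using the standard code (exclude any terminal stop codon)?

36

Arg: 6 codons.
Met: 1 codon.
Glu: 2 codons.
Ile: 3 codons.
6 × 1 × 2 × 3 = 36.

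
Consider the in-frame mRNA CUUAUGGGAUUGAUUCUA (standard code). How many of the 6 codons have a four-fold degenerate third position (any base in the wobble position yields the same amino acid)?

3

Codon 1 CUU (Leu): third position 4-fold.
Codon 2 AUG (Met): third position 1-fold.
Codon 3 GGA (Gly): third position 4-fold.
Codon 4 UUG (Leu): third position 2-fold.
Codon 5 AUU (Ile): third position 3-fold.
Codon 6 CUA (Leu): third position 4-fold.
Four-fold degenerate third positions: 3.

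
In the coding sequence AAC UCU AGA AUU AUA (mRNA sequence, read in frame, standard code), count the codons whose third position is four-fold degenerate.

1

Codon 1 AAC (Asn): third position 2-fold.
Codon 2 UCU (Ser): third position 4-fold.
Codon 3 AGA (Arg): third position 2-fold.
Codon 4 AUU (Ile): third position 3-fold.
Codon 5 AUA (Ile): third position 3-fold.
Four-fold degenerate third positions: 1.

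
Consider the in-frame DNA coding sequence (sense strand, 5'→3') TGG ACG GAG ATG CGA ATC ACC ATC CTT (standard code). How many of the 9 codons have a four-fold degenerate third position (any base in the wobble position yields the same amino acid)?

Codon 1 TGG (Trp): third position 1-fold.
Codon 2 ACG (Thr): third position 4-fold.
Codon 3 GAG (Glu): third position 2-fold.
Codon 4 ATG (Met): third position 1-fold.
Codon 5 CGA (Arg): third position 4-fold.
Codon 6 ATC (Ile): third position 3-fold.
Codon 7 ACC (Thr): third position 4-fold.
Codon 8 ATC (Ile): third position 3-fold.
Codon 9 CTT (Leu): third position 4-fold.
Four-fold degenerate third positions: 4.

4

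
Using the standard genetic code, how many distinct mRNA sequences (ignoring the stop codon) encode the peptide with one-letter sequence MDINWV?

Met: 1 codon.
Asp: 2 codons.
Ile: 3 codons.
Asn: 2 codons.
Trp: 1 codon.
Val: 4 codons.
1 × 2 × 3 × 2 × 1 × 4 = 48.

48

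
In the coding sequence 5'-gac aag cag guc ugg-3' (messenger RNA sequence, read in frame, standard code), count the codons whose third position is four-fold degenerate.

Codon 1 GAC (Asp): third position 2-fold.
Codon 2 AAG (Lys): third position 2-fold.
Codon 3 CAG (Gln): third position 2-fold.
Codon 4 GUC (Val): third position 4-fold.
Codon 5 UGG (Trp): third position 1-fold.
Four-fold degenerate third positions: 1.

1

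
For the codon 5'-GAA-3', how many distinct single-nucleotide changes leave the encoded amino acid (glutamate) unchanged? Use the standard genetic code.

1

Position 1: none → 0 synonymous.
Position 2: none → 0 synonymous.
Position 3: GAG → 1 synonymous.
Total: 0 + 0 + 1 = 1.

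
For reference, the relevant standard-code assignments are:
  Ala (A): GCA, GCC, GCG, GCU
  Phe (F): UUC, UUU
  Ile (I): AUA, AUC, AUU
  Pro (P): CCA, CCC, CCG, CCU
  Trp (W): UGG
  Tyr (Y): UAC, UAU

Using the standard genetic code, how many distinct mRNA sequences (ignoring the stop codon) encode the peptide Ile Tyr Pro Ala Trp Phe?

Ile: 3 codons.
Tyr: 2 codons.
Pro: 4 codons.
Ala: 4 codons.
Trp: 1 codon.
Phe: 2 codons.
3 × 2 × 4 × 4 × 1 × 2 = 192.

192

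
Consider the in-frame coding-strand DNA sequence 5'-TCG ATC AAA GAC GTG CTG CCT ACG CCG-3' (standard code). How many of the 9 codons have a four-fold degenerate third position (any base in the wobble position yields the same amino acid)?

Codon 1 TCG (Ser): third position 4-fold.
Codon 2 ATC (Ile): third position 3-fold.
Codon 3 AAA (Lys): third position 2-fold.
Codon 4 GAC (Asp): third position 2-fold.
Codon 5 GTG (Val): third position 4-fold.
Codon 6 CTG (Leu): third position 4-fold.
Codon 7 CCT (Pro): third position 4-fold.
Codon 8 ACG (Thr): third position 4-fold.
Codon 9 CCG (Pro): third position 4-fold.
Four-fold degenerate third positions: 6.

6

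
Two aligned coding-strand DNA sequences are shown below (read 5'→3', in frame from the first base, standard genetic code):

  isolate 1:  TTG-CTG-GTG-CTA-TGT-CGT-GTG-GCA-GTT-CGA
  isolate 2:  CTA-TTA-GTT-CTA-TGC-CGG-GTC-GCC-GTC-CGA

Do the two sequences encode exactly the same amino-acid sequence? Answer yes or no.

Codon 1: TTG Leu / CTA Leu — synonymous.
Codon 2: CTG Leu / TTA Leu — synonymous.
Codon 3: GTG Val / GTT Val — synonymous.
Codon 4: CTA Leu / CTA Leu — identical.
Codon 5: TGT Cys / TGC Cys — synonymous.
Codon 6: CGT Arg / CGG Arg — synonymous.
Codon 7: GTG Val / GTC Val — synonymous.
Codon 8: GCA Ala / GCC Ala — synonymous.
Codon 9: GTT Val / GTC Val — synonymous.
Codon 10: CGA Arg / CGA Arg — identical.
Nonsynonymous differences: 0 → same protein.

yes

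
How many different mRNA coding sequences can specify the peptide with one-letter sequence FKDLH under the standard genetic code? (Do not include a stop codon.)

Phe: 2 codons.
Lys: 2 codons.
Asp: 2 codons.
Leu: 6 codons.
His: 2 codons.
2 × 2 × 2 × 6 × 2 = 96.

96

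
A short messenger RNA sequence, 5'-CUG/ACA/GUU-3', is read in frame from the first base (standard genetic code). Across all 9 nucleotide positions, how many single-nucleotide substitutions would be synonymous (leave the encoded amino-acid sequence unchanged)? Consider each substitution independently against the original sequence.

10

Codon 1 (CUG, Leu): 4 synonymous substitutions.
Codon 2 (ACA, Thr): 3 synonymous substitutions.
Codon 3 (GUU, Val): 3 synonymous substitutions.
Total: 4 + 3 + 3 = 10.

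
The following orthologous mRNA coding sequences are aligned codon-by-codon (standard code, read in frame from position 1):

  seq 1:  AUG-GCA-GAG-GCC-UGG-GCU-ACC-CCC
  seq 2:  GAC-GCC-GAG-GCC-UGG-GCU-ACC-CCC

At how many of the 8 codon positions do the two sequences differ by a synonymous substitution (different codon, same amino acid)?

Codon 1: AUG Met / GAC Asp — nonsynonymous.
Codon 2: GCA Ala / GCC Ala — synonymous.
Codon 3: GAG Glu / GAG Glu — identical.
Codon 4: GCC Ala / GCC Ala — identical.
Codon 5: UGG Trp / UGG Trp — identical.
Codon 6: GCU Ala / GCU Ala — identical.
Codon 7: ACC Thr / ACC Thr — identical.
Codon 8: CCC Pro / CCC Pro — identical.
Synonymous differences: 1.

1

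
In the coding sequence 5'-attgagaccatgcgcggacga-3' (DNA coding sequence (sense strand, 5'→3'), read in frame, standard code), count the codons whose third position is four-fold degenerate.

4

Codon 1 ATT (Ile): third position 3-fold.
Codon 2 GAG (Glu): third position 2-fold.
Codon 3 ACC (Thr): third position 4-fold.
Codon 4 ATG (Met): third position 1-fold.
Codon 5 CGC (Arg): third position 4-fold.
Codon 6 GGA (Gly): third position 4-fold.
Codon 7 CGA (Arg): third position 4-fold.
Four-fold degenerate third positions: 4.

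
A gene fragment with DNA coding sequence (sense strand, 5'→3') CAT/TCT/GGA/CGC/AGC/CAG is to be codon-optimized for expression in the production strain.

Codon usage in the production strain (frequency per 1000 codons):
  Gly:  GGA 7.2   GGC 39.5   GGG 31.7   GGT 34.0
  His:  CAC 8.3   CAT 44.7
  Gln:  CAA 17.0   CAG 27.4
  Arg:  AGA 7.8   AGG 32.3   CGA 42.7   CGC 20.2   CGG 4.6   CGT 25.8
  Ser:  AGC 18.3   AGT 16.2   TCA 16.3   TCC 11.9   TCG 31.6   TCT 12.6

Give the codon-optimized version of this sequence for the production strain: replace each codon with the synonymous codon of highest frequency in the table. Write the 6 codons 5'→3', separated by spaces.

CAT TCG GGC CGA TCG CAG

Codon 1 (His): best is CAT at 44.7.
Codon 2 (Ser): best is TCG at 31.6.
Codon 3 (Gly): best is GGC at 39.5.
Codon 4 (Arg): best is CGA at 42.7.
Codon 5 (Ser): best is TCG at 31.6.
Codon 6 (Gln): best is CAG at 27.4.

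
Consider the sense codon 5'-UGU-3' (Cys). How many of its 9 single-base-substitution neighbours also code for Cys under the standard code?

Position 1: none → 0 synonymous.
Position 2: none → 0 synonymous.
Position 3: UGC → 1 synonymous.
Total: 0 + 0 + 1 = 1.

1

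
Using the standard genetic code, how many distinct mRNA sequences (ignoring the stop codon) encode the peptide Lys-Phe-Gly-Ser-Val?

Lys: 2 codons.
Phe: 2 codons.
Gly: 4 codons.
Ser: 6 codons.
Val: 4 codons.
2 × 2 × 4 × 6 × 4 = 384.

384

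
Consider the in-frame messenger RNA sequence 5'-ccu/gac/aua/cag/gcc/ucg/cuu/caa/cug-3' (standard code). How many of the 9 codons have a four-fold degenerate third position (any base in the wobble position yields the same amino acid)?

Codon 1 CCU (Pro): third position 4-fold.
Codon 2 GAC (Asp): third position 2-fold.
Codon 3 AUA (Ile): third position 3-fold.
Codon 4 CAG (Gln): third position 2-fold.
Codon 5 GCC (Ala): third position 4-fold.
Codon 6 UCG (Ser): third position 4-fold.
Codon 7 CUU (Leu): third position 4-fold.
Codon 8 CAA (Gln): third position 2-fold.
Codon 9 CUG (Leu): third position 4-fold.
Four-fold degenerate third positions: 5.

5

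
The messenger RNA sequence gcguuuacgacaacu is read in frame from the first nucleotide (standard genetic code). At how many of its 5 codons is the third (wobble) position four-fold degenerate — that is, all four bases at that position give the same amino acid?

Codon 1 GCG (Ala): third position 4-fold.
Codon 2 UUU (Phe): third position 2-fold.
Codon 3 ACG (Thr): third position 4-fold.
Codon 4 ACA (Thr): third position 4-fold.
Codon 5 ACU (Thr): third position 4-fold.
Four-fold degenerate third positions: 4.

4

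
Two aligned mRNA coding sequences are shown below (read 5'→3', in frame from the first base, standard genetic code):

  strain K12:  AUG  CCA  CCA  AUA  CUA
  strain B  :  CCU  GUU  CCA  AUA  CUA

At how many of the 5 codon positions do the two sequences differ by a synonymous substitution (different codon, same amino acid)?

Codon 1: AUG Met / CCU Pro — nonsynonymous.
Codon 2: CCA Pro / GUU Val — nonsynonymous.
Codon 3: CCA Pro / CCA Pro — identical.
Codon 4: AUA Ile / AUA Ile — identical.
Codon 5: CUA Leu / CUA Leu — identical.
Synonymous differences: 0.

0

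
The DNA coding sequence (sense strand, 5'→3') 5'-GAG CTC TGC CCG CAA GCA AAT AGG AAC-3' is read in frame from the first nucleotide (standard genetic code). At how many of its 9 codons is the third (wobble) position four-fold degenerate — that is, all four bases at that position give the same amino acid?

Codon 1 GAG (Glu): third position 2-fold.
Codon 2 CTC (Leu): third position 4-fold.
Codon 3 TGC (Cys): third position 2-fold.
Codon 4 CCG (Pro): third position 4-fold.
Codon 5 CAA (Gln): third position 2-fold.
Codon 6 GCA (Ala): third position 4-fold.
Codon 7 AAT (Asn): third position 2-fold.
Codon 8 AGG (Arg): third position 2-fold.
Codon 9 AAC (Asn): third position 2-fold.
Four-fold degenerate third positions: 3.

3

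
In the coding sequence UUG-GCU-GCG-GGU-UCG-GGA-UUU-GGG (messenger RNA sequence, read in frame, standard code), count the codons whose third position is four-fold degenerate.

6

Codon 1 UUG (Leu): third position 2-fold.
Codon 2 GCU (Ala): third position 4-fold.
Codon 3 GCG (Ala): third position 4-fold.
Codon 4 GGU (Gly): third position 4-fold.
Codon 5 UCG (Ser): third position 4-fold.
Codon 6 GGA (Gly): third position 4-fold.
Codon 7 UUU (Phe): third position 2-fold.
Codon 8 GGG (Gly): third position 4-fold.
Four-fold degenerate third positions: 6.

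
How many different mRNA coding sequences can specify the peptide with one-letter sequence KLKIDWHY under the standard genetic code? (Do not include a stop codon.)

Lys: 2 codons.
Leu: 6 codons.
Lys: 2 codons.
Ile: 3 codons.
Asp: 2 codons.
Trp: 1 codon.
His: 2 codons.
Tyr: 2 codons.
2 × 6 × 2 × 3 × 2 × 1 × 2 × 2 = 576.

576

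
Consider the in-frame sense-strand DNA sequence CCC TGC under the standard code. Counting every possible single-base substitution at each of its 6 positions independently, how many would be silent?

Codon 1 (CCC, Pro): 3 synonymous substitutions.
Codon 2 (TGC, Cys): 1 synonymous substitution.
Total: 3 + 1 = 4.

4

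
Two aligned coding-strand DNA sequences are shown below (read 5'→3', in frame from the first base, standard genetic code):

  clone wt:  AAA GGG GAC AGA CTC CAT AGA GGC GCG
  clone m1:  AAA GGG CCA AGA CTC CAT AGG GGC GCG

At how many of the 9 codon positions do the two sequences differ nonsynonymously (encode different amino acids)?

Codon 1: AAA Lys / AAA Lys — identical.
Codon 2: GGG Gly / GGG Gly — identical.
Codon 3: GAC Asp / CCA Pro — nonsynonymous.
Codon 4: AGA Arg / AGA Arg — identical.
Codon 5: CTC Leu / CTC Leu — identical.
Codon 6: CAT His / CAT His — identical.
Codon 7: AGA Arg / AGG Arg — synonymous.
Codon 8: GGC Gly / GGC Gly — identical.
Codon 9: GCG Ala / GCG Ala — identical.
Nonsynonymous differences: 1.

1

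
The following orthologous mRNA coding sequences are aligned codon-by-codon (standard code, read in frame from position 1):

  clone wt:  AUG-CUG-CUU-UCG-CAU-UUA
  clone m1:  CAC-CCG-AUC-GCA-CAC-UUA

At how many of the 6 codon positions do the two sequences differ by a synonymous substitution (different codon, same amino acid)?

Codon 1: AUG Met / CAC His — nonsynonymous.
Codon 2: CUG Leu / CCG Pro — nonsynonymous.
Codon 3: CUU Leu / AUC Ile — nonsynonymous.
Codon 4: UCG Ser / GCA Ala — nonsynonymous.
Codon 5: CAU His / CAC His — synonymous.
Codon 6: UUA Leu / UUA Leu — identical.
Synonymous differences: 1.

1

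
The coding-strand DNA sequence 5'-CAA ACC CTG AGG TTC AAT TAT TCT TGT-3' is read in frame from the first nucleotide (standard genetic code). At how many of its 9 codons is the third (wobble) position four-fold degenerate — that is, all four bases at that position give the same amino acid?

Codon 1 CAA (Gln): third position 2-fold.
Codon 2 ACC (Thr): third position 4-fold.
Codon 3 CTG (Leu): third position 4-fold.
Codon 4 AGG (Arg): third position 2-fold.
Codon 5 TTC (Phe): third position 2-fold.
Codon 6 AAT (Asn): third position 2-fold.
Codon 7 TAT (Tyr): third position 2-fold.
Codon 8 TCT (Ser): third position 4-fold.
Codon 9 TGT (Cys): third position 2-fold.
Four-fold degenerate third positions: 3.

3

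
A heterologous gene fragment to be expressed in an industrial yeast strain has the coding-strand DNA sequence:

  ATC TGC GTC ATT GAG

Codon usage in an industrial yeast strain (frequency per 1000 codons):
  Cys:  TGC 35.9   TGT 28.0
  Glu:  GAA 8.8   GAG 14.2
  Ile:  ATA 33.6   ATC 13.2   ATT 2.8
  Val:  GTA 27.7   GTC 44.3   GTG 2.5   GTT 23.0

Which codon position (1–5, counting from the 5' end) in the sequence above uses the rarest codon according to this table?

Codon 1 ATC (Ile): 13.2 per 1000.
Codon 2 TGC (Cys): 35.9 per 1000.
Codon 3 GTC (Val): 44.3 per 1000.
Codon 4 ATT (Ile): 2.8 per 1000.
Codon 5 GAG (Glu): 14.2 per 1000.
Lowest frequency is 2.8 at codon 4.

4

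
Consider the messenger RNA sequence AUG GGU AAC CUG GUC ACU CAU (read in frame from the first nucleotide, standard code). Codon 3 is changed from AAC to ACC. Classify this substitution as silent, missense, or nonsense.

missense

Position 8 falls in codon 3: AAC → Asn.
After the substitution the codon is ACC → Thr.
Asn ≠ Thr, so this is a missense mutation.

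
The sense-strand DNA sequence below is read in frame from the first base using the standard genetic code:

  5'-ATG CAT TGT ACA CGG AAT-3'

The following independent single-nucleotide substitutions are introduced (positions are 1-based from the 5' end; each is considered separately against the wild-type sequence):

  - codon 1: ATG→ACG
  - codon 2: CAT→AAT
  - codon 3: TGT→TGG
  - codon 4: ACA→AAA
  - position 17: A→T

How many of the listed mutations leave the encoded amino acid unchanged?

0

Codon 1: ATG (Met) → ACG (Thr) — missense.
Codon 2: CAT (His) → AAT (Asn) — missense.
Codon 3: TGT (Cys) → TGG (Trp) — missense.
Codon 4: ACA (Thr) → AAA (Lys) — missense.
Codon 6: AAT (Asn) → ATT (Ile) — missense.
Synonymous: 0 of 5.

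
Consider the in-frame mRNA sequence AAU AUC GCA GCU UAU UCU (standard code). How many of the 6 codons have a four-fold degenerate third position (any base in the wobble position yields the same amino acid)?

3

Codon 1 AAU (Asn): third position 2-fold.
Codon 2 AUC (Ile): third position 3-fold.
Codon 3 GCA (Ala): third position 4-fold.
Codon 4 GCU (Ala): third position 4-fold.
Codon 5 UAU (Tyr): third position 2-fold.
Codon 6 UCU (Ser): third position 4-fold.
Four-fold degenerate third positions: 3.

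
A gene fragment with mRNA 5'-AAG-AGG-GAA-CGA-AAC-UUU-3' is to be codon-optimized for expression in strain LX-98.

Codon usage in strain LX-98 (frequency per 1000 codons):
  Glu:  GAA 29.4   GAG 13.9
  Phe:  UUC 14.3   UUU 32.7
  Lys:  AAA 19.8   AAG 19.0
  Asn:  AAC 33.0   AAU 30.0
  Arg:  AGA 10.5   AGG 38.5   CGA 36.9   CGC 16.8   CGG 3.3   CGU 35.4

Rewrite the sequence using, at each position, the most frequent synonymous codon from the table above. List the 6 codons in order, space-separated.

Codon 1 (Lys): best is AAA at 19.8.
Codon 2 (Arg): best is AGG at 38.5.
Codon 3 (Glu): best is GAA at 29.4.
Codon 4 (Arg): best is AGG at 38.5.
Codon 5 (Asn): best is AAC at 33.0.
Codon 6 (Phe): best is UUU at 32.7.

AAA AGG GAA AGG AAC UUU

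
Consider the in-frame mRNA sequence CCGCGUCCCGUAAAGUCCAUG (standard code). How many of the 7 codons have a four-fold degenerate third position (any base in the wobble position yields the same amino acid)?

Codon 1 CCG (Pro): third position 4-fold.
Codon 2 CGU (Arg): third position 4-fold.
Codon 3 CCC (Pro): third position 4-fold.
Codon 4 GUA (Val): third position 4-fold.
Codon 5 AAG (Lys): third position 2-fold.
Codon 6 UCC (Ser): third position 4-fold.
Codon 7 AUG (Met): third position 1-fold.
Four-fold degenerate third positions: 5.

5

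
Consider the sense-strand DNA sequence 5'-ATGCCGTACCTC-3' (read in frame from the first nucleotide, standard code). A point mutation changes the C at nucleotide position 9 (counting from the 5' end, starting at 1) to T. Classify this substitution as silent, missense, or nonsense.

Position 9 falls in codon 3: TAC → Tyr.
After the substitution the codon is TAT → Tyr.
Both encode Tyr, so the change is synonymous.

silent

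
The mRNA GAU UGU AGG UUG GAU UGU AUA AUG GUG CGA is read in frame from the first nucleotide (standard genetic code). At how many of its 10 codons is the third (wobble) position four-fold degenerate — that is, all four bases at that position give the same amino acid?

2

Codon 1 GAU (Asp): third position 2-fold.
Codon 2 UGU (Cys): third position 2-fold.
Codon 3 AGG (Arg): third position 2-fold.
Codon 4 UUG (Leu): third position 2-fold.
Codon 5 GAU (Asp): third position 2-fold.
Codon 6 UGU (Cys): third position 2-fold.
Codon 7 AUA (Ile): third position 3-fold.
Codon 8 AUG (Met): third position 1-fold.
Codon 9 GUG (Val): third position 4-fold.
Codon 10 CGA (Arg): third position 4-fold.
Four-fold degenerate third positions: 2.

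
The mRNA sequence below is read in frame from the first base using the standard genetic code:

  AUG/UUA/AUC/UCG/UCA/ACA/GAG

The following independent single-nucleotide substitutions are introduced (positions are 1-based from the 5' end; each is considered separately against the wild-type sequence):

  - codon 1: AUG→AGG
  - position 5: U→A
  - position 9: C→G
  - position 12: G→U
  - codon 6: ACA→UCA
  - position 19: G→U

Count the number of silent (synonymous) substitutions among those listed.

Codon 1: AUG (Met) → AGG (Arg) — missense.
Codon 2: UUA (Leu) → UAA (Stop) — nonsense.
Codon 3: AUC (Ile) → AUG (Met) — missense.
Codon 4: UCG (Ser) → UCU (Ser) — synonymous.
Codon 6: ACA (Thr) → UCA (Ser) — missense.
Codon 7: GAG (Glu) → UAG (Stop) — nonsense.
Synonymous: 1 of 6.

1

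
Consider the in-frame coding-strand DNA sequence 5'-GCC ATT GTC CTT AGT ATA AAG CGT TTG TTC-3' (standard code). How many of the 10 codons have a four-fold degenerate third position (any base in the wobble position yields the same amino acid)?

Codon 1 GCC (Ala): third position 4-fold.
Codon 2 ATT (Ile): third position 3-fold.
Codon 3 GTC (Val): third position 4-fold.
Codon 4 CTT (Leu): third position 4-fold.
Codon 5 AGT (Ser): third position 2-fold.
Codon 6 ATA (Ile): third position 3-fold.
Codon 7 AAG (Lys): third position 2-fold.
Codon 8 CGT (Arg): third position 4-fold.
Codon 9 TTG (Leu): third position 2-fold.
Codon 10 TTC (Phe): third position 2-fold.
Four-fold degenerate third positions: 4.

4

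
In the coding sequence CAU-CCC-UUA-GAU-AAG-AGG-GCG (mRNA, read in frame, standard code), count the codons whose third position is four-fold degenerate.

2

Codon 1 CAU (His): third position 2-fold.
Codon 2 CCC (Pro): third position 4-fold.
Codon 3 UUA (Leu): third position 2-fold.
Codon 4 GAU (Asp): third position 2-fold.
Codon 5 AAG (Lys): third position 2-fold.
Codon 6 AGG (Arg): third position 2-fold.
Codon 7 GCG (Ala): third position 4-fold.
Four-fold degenerate third positions: 2.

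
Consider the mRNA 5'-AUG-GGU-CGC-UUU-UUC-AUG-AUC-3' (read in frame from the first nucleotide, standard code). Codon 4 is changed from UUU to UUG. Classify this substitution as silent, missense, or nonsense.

Position 12 falls in codon 4: UUU → Phe.
After the substitution the codon is UUG → Leu.
Phe ≠ Leu, so this is a missense mutation.

missense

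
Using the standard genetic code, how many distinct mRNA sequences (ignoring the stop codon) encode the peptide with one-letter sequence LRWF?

Leu: 6 codons.
Arg: 6 codons.
Trp: 1 codon.
Phe: 2 codons.
6 × 6 × 1 × 2 = 72.

72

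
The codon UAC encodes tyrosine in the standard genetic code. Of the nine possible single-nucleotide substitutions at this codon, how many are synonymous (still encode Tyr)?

1

Position 1: none → 0 synonymous.
Position 2: none → 0 synonymous.
Position 3: UAU → 1 synonymous.
Total: 0 + 0 + 1 = 1.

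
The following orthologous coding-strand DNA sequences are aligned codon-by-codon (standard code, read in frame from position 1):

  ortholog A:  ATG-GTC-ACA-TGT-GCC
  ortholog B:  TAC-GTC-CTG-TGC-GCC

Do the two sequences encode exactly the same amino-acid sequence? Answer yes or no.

no

Codon 1: ATG Met / TAC Tyr — nonsynonymous.
Codon 2: GTC Val / GTC Val — identical.
Codon 3: ACA Thr / CTG Leu — nonsynonymous.
Codon 4: TGT Cys / TGC Cys — synonymous.
Codon 5: GCC Ala / GCC Ala — identical.
Nonsynonymous differences: 2 → different protein.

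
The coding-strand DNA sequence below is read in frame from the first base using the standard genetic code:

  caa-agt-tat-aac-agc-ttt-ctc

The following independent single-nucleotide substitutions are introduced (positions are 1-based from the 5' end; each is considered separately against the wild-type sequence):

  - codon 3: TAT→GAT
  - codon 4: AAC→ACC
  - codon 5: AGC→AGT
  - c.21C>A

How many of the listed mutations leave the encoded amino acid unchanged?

2

Codon 3: TAT (Tyr) → GAT (Asp) — missense.
Codon 4: AAC (Asn) → ACC (Thr) — missense.
Codon 5: AGC (Ser) → AGT (Ser) — synonymous.
Codon 7: CTC (Leu) → CTA (Leu) — synonymous.
Synonymous: 2 of 4.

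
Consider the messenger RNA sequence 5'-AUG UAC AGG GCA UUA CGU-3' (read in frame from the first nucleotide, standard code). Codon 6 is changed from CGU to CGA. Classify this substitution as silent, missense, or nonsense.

silent

Position 18 falls in codon 6: CGU → Arg.
After the substitution the codon is CGA → Arg.
Both encode Arg, so the change is synonymous.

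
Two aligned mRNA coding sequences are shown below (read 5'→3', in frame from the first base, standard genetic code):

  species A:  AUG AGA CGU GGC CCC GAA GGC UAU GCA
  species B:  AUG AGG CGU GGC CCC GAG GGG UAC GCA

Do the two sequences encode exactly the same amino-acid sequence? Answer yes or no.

yes

Codon 1: AUG Met / AUG Met — identical.
Codon 2: AGA Arg / AGG Arg — synonymous.
Codon 3: CGU Arg / CGU Arg — identical.
Codon 4: GGC Gly / GGC Gly — identical.
Codon 5: CCC Pro / CCC Pro — identical.
Codon 6: GAA Glu / GAG Glu — synonymous.
Codon 7: GGC Gly / GGG Gly — synonymous.
Codon 8: UAU Tyr / UAC Tyr — synonymous.
Codon 9: GCA Ala / GCA Ala — identical.
Nonsynonymous differences: 0 → same protein.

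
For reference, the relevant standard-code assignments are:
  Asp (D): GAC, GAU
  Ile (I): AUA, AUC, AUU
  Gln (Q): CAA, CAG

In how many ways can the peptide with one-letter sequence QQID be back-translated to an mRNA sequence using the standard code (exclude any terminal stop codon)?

Gln: 2 codons.
Gln: 2 codons.
Ile: 3 codons.
Asp: 2 codons.
2 × 2 × 3 × 2 = 24.

24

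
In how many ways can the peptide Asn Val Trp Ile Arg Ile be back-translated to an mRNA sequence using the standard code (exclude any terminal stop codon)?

432

Asn: 2 codons.
Val: 4 codons.
Trp: 1 codon.
Ile: 3 codons.
Arg: 6 codons.
Ile: 3 codons.
2 × 4 × 1 × 3 × 6 × 3 = 432.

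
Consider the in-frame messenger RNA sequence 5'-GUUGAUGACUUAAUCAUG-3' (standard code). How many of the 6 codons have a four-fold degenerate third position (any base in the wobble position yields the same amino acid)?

1

Codon 1 GUU (Val): third position 4-fold.
Codon 2 GAU (Asp): third position 2-fold.
Codon 3 GAC (Asp): third position 2-fold.
Codon 4 UUA (Leu): third position 2-fold.
Codon 5 AUC (Ile): third position 3-fold.
Codon 6 AUG (Met): third position 1-fold.
Four-fold degenerate third positions: 1.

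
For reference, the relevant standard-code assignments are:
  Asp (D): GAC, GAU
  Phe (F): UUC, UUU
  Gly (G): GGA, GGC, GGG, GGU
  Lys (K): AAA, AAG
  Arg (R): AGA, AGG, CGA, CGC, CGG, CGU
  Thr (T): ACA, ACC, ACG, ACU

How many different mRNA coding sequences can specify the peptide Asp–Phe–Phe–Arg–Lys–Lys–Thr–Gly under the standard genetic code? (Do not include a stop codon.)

Asp: 2 codons.
Phe: 2 codons.
Phe: 2 codons.
Arg: 6 codons.
Lys: 2 codons.
Lys: 2 codons.
Thr: 4 codons.
Gly: 4 codons.
2 × 2 × 2 × 6 × 2 × 2 × 4 × 4 = 3072.

3072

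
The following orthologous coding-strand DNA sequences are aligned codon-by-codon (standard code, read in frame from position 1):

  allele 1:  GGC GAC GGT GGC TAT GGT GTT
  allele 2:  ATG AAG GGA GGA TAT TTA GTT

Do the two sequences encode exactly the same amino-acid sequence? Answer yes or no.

no

Codon 1: GGC Gly / ATG Met — nonsynonymous.
Codon 2: GAC Asp / AAG Lys — nonsynonymous.
Codon 3: GGT Gly / GGA Gly — synonymous.
Codon 4: GGC Gly / GGA Gly — synonymous.
Codon 5: TAT Tyr / TAT Tyr — identical.
Codon 6: GGT Gly / TTA Leu — nonsynonymous.
Codon 7: GTT Val / GTT Val — identical.
Nonsynonymous differences: 3 → different protein.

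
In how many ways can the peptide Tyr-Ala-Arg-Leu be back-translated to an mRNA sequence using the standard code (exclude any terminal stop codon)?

288

Tyr: 2 codons.
Ala: 4 codons.
Arg: 6 codons.
Leu: 6 codons.
2 × 4 × 6 × 6 = 288.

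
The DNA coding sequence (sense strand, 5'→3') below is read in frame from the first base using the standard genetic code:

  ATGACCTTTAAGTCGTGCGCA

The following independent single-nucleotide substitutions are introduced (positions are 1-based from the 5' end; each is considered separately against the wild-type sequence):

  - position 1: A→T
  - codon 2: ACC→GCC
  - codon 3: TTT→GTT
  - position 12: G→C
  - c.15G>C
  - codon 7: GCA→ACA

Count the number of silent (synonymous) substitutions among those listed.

Codon 1: ATG (Met) → TTG (Leu) — missense.
Codon 2: ACC (Thr) → GCC (Ala) — missense.
Codon 3: TTT (Phe) → GTT (Val) — missense.
Codon 4: AAG (Lys) → AAC (Asn) — missense.
Codon 5: TCG (Ser) → TCC (Ser) — synonymous.
Codon 7: GCA (Ala) → ACA (Thr) — missense.
Synonymous: 1 of 6.

1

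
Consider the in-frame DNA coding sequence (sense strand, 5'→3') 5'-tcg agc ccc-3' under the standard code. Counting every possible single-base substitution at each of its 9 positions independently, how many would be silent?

Codon 1 (TCG, Ser): 3 synonymous substitutions.
Codon 2 (AGC, Ser): 1 synonymous substitution.
Codon 3 (CCC, Pro): 3 synonymous substitutions.
Total: 3 + 1 + 3 = 7.

7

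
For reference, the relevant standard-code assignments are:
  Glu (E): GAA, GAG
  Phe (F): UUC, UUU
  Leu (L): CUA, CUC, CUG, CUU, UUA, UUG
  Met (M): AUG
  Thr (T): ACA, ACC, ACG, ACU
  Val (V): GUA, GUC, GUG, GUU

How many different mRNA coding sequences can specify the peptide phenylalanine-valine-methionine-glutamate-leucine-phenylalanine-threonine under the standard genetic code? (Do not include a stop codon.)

768

Phe: 2 codons.
Val: 4 codons.
Met: 1 codon.
Glu: 2 codons.
Leu: 6 codons.
Phe: 2 codons.
Thr: 4 codons.
2 × 4 × 1 × 2 × 6 × 2 × 4 = 768.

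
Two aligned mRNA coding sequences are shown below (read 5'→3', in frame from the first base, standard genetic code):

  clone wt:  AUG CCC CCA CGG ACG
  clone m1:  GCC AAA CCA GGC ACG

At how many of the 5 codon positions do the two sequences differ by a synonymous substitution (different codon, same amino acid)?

Codon 1: AUG Met / GCC Ala — nonsynonymous.
Codon 2: CCC Pro / AAA Lys — nonsynonymous.
Codon 3: CCA Pro / CCA Pro — identical.
Codon 4: CGG Arg / GGC Gly — nonsynonymous.
Codon 5: ACG Thr / ACG Thr — identical.
Synonymous differences: 0.

0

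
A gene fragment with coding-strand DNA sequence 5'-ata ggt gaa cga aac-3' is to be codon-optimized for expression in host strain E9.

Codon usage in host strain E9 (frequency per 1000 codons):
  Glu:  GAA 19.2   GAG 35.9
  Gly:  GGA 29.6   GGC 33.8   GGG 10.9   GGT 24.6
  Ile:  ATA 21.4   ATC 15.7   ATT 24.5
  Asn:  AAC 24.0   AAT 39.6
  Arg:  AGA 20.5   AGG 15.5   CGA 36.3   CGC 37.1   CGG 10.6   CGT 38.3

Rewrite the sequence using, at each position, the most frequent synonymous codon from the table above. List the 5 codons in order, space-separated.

ATT GGC GAG CGT AAT

Codon 1 (Ile): best is ATT at 24.5.
Codon 2 (Gly): best is GGC at 33.8.
Codon 3 (Glu): best is GAG at 35.9.
Codon 4 (Arg): best is CGT at 38.3.
Codon 5 (Asn): best is AAT at 39.6.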